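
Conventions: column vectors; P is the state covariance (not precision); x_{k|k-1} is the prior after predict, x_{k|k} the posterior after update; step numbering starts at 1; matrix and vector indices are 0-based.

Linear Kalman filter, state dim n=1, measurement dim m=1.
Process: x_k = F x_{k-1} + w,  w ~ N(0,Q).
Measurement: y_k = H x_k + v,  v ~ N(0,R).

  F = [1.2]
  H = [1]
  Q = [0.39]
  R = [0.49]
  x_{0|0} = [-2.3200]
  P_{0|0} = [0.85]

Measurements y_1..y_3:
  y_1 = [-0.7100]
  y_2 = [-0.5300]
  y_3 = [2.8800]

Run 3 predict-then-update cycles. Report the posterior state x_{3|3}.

x_post = [1.4604]

step 1: x^-=[-2.7840]  P^-=[1.6140]  S=[2.1040]  K=[0.7671]  nu=[2.0740]  x^+=[-1.1930]  P^+=[0.3759]
step 2: x^-=[-1.4316]  P^-=[0.9313]  S=[1.4213]  K=[0.6552]  nu=[0.9016]  x^+=[-0.8408]  P^+=[0.3211]
step 3: x^-=[-1.0090]  P^-=[0.8523]  S=[1.3423]  K=[0.6350]  nu=[3.8890]  x^+=[1.4604]  P^+=[0.3111]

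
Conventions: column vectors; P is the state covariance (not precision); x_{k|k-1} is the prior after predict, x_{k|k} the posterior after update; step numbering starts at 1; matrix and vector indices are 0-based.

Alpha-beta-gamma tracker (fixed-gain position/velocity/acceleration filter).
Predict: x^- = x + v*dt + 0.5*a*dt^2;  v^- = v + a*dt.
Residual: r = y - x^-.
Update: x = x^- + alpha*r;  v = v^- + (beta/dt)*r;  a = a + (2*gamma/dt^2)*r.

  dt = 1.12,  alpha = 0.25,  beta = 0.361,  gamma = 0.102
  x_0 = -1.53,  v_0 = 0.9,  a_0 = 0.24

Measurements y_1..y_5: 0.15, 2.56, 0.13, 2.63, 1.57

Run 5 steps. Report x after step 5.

x_post = 3.5859

step 1: x_pred=-0.3715  r=0.5215  x^+=-0.2411  v^+=1.3369  a^+=0.3248
step 2: x_pred=1.4599  r=1.1001  x^+=1.7349  v^+=2.0552  a^+=0.5037
step 3: x_pred=4.3527  r=-4.2227  x^+=3.2971  v^+=1.2583  a^+=-0.1830
step 4: x_pred=4.5916  r=-1.9616  x^+=4.1012  v^+=0.4211  a^+=-0.5020
step 5: x_pred=4.2579  r=-2.6879  x^+=3.5859  v^+=-1.0076  a^+=-0.9392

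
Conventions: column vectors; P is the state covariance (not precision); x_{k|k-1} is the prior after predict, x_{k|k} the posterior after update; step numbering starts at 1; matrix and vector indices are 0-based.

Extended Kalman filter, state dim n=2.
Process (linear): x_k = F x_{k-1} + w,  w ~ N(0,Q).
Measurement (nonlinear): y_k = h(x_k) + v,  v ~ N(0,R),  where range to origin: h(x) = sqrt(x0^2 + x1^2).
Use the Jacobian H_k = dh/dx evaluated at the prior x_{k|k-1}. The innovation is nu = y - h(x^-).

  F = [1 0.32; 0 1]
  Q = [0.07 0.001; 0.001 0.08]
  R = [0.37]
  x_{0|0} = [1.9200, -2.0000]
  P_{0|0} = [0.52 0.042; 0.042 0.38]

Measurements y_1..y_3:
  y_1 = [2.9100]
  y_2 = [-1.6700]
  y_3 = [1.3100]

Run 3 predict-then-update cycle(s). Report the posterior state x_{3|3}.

step 1: x^-=[1.2800, -2.0000]  P^-=[0.6558 0.1646; 0.1646 0.4600]  H_jac=[0.5391 -0.8423]  S=[0.7374]  K=[0.2914; -0.4051]  nu=[0.5355]  x^+=[1.4360, -2.2169]  P^+=[0.5932 0.2516; 0.2516 0.3390]
step 2: x^-=[0.7266, -2.2169]  P^-=[0.8589 0.3611; 0.3611 0.4190]  H_jac=[0.3115 -0.9503]  S=[0.6179]  K=[-0.1224; -0.4623]  nu=[-4.0029]  x^+=[1.2166, -0.3662]  P^+=[0.8497 0.3262; 0.3262 0.2869]
step 3: x^-=[1.0994, -0.3662]  P^-=[1.1578 0.4190; 0.4190 0.3669]  H_jac=[0.9487 -0.3160]  S=[1.1976]  K=[0.8067; 0.2351]  nu=[0.1512]  x^+=[1.2214, -0.3307]  P^+=[0.3785 0.1919; 0.1919 0.3007]

x_post = [1.2214, -0.3307]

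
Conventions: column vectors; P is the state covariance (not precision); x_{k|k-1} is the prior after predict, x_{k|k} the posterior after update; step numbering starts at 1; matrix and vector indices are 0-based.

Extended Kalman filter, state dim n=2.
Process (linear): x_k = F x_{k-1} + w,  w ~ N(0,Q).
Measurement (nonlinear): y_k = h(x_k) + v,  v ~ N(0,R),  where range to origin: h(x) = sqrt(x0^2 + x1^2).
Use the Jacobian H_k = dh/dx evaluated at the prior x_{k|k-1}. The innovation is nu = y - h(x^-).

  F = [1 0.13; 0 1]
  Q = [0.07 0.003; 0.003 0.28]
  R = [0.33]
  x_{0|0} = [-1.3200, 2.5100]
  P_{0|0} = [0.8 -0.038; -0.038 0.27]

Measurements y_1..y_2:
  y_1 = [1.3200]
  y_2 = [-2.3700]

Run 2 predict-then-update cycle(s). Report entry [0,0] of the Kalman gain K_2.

K[0,0] = 0.0824

step 1: x^-=[-0.9937, 2.5100]  P^-=[0.8647 0.0001; 0.0001 0.5500]  H_jac=[-0.3681 0.9298]  S=[0.9226]  K=[-0.3449; 0.5543]  nu=[-1.3795]  x^+=[-0.5179, 1.7454]  P^+=[0.7549 0.1765; 0.1765 0.2666]
step 2: x^-=[-0.2910, 1.7454]  P^-=[0.8753 0.2141; 0.2141 0.5466]  H_jac=[-0.1645 0.9864]  S=[0.8160]  K=[0.0824; 0.6176]  nu=[-4.1395]  x^+=[-0.6322, -0.8110]  P^+=[0.8698 0.1726; 0.1726 0.2354]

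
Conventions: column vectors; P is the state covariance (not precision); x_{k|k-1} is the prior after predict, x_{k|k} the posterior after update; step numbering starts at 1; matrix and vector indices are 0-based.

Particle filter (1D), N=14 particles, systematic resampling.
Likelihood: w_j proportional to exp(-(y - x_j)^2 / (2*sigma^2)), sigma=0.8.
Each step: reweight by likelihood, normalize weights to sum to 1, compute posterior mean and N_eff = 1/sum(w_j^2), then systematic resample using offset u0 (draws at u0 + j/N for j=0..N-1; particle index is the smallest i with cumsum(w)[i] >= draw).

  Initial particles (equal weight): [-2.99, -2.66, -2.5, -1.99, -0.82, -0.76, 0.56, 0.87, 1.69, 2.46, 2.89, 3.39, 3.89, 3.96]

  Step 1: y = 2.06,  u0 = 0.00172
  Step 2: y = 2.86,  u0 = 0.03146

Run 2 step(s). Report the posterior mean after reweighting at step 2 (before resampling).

step 1: w=[0.0000, 0.0000, 0.0000, 0.0000, 0.0005, 0.0006, 0.0530, 0.1016, 0.2760, 0.2711, 0.1793, 0.0771, 0.0224, 0.0183]  mean=2.1901  Neff=4.9563  idx=[6, 7, 7, 8, 8, 8, 8, 9, 9, 9, 10, 10, 10, 11]
step 2: w=[0.0020, 0.0057, 0.0057, 0.0433, 0.0433, 0.0433, 0.0433, 0.1113, 0.1113, 0.1113, 0.1260, 0.1260, 0.1260, 0.1013]  mean=2.5614  Neff=9.7406  idx=[3, 5, 6, 7, 8, 8, 9, 10, 10, 11, 11, 12, 12, 13]

post_mean = 2.5614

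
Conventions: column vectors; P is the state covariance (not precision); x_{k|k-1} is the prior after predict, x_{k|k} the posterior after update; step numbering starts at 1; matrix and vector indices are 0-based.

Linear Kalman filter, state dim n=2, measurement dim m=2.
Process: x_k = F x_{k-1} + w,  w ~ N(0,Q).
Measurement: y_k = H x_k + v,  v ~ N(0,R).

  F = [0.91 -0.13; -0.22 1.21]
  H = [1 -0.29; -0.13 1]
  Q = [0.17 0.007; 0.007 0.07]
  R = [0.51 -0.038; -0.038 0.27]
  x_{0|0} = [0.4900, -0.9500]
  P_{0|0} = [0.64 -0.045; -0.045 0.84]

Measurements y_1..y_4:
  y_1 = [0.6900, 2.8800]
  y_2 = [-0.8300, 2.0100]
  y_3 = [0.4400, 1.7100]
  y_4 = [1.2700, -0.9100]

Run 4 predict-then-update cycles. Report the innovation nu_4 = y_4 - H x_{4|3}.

innov = [1.9311, -3.3969]

step 1: x^-=[0.5694, -1.2573]  P^-=[0.7248 -0.3041; -0.3041 1.3548]  S=[1.5251 -0.8407; -0.8407 1.7161]  K=[0.5550 0.0398; -0.0125 0.8064]  nu=[-0.2440, 4.2113]  x^+=[0.6015, 2.1416]  P^+=[0.2894 0.0273; 0.0273 0.2217]
step 2: x^-=[0.2689, 2.4590]  P^-=[0.4070 -0.0550; -0.0550 0.3941]  S=[0.9820 -0.2623; -0.2623 0.6853]  K=[0.4329 0.0082; -0.0178 0.5787]  nu=[-0.3858, -0.4140]  x^+=[0.0985, 2.2263]  P^+=[0.2248 0.0150; 0.0150 0.1589]
step 3: x^-=[-0.1998, 2.6721]  P^-=[0.3553 -0.0461; -0.0461 0.3055]  S=[0.9177 -0.2206; -0.2206 0.5935]  K=[0.4001 -0.0067; -0.0226 0.5165]  nu=[1.4147, -0.9881]  x^+=[0.3729, 2.1298]  P^+=[0.2072 0.0099; 0.0099 0.1416]
step 4: x^-=[0.0625, 2.4951]  P^-=[0.3416 -0.0456; -0.0456 0.2821]  S=[0.9018 -0.2115; -0.2115 0.5697]  K=[0.3904 -0.0130; -0.0248 0.4963]  nu=[1.9311, -3.3969]  x^+=[0.8605, 0.7612]  P^+=[0.2019 0.0079; 0.0079 0.1360]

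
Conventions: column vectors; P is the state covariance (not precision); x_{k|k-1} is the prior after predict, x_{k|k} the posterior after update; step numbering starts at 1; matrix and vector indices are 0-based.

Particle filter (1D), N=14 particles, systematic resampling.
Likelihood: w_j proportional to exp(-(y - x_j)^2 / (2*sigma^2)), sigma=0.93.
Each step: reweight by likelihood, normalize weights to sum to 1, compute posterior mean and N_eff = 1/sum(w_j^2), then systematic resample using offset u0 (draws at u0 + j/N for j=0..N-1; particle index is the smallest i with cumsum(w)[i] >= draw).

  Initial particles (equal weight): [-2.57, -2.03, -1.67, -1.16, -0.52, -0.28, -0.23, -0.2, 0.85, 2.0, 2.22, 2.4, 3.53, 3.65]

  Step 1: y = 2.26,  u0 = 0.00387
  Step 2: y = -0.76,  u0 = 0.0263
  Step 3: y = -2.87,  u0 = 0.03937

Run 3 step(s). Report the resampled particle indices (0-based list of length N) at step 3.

step 1: w=[0.0000, 0.0000, 0.0000, 0.0003, 0.0028, 0.0059, 0.0068, 0.0074, 0.0776, 0.2356, 0.2448, 0.2422, 0.0964, 0.0802]  mean=2.2883  Neff=5.1028  idx=[5, 8, 9, 9, 9, 10, 10, 10, 10, 11, 11, 11, 12, 13]
step 2: w=[0.7491, 0.1913, 0.0105, 0.0105, 0.0105, 0.0050, 0.0050, 0.0050, 0.0050, 0.0027, 0.0027, 0.0027, 0.0000, 0.0000]  mean=0.0797  Neff=1.6716  idx=[0, 0, 0, 0, 0, 0, 0, 0, 0, 0, 0, 1, 1, 3]
step 3: w=[0.0906, 0.0906, 0.0906, 0.0906, 0.0906, 0.0906, 0.0906, 0.0906, 0.0906, 0.0906, 0.0906, 0.0015, 0.0015, 0.0000]  mean=-0.2767  Neff=11.0645  idx=[0, 1, 2, 2, 3, 4, 5, 5, 6, 7, 8, 9, 9, 10]

resampled_idx = [0, 1, 2, 2, 3, 4, 5, 5, 6, 7, 8, 9, 9, 10]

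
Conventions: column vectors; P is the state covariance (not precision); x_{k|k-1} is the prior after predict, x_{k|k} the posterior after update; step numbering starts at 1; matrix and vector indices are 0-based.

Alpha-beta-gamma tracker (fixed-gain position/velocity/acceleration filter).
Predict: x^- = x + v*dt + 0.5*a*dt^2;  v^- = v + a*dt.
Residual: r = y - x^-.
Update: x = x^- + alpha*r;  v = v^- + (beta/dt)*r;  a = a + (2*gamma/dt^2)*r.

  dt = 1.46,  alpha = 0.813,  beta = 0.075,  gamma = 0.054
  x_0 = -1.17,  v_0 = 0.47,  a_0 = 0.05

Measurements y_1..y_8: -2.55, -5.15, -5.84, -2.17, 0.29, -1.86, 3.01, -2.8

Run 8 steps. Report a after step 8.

a_post = 0.0533

step 1: x_pred=-0.4305  r=-2.1195  x^+=-2.1537  v^+=0.4341  a^+=-0.0574
step 2: x_pred=-1.5810  r=-3.5690  x^+=-4.4826  v^+=0.1670  a^+=-0.2382
step 3: x_pred=-4.4927  r=-1.3473  x^+=-5.5880  v^+=-0.2500  a^+=-0.3065
step 4: x_pred=-6.2797  r=4.1097  x^+=-2.9385  v^+=-0.4863  a^+=-0.0983
step 5: x_pred=-3.7533  r=4.0433  x^+=-0.4661  v^+=-0.4221  a^+=0.1066
step 6: x_pred=-0.9687  r=-0.8913  x^+=-1.6933  v^+=-0.3122  a^+=0.0614
step 7: x_pred=-2.0837  r=5.0937  x^+=2.0575  v^+=0.0391  a^+=0.3195
step 8: x_pred=2.4552  r=-5.2552  x^+=-1.8173  v^+=0.2357  a^+=0.0533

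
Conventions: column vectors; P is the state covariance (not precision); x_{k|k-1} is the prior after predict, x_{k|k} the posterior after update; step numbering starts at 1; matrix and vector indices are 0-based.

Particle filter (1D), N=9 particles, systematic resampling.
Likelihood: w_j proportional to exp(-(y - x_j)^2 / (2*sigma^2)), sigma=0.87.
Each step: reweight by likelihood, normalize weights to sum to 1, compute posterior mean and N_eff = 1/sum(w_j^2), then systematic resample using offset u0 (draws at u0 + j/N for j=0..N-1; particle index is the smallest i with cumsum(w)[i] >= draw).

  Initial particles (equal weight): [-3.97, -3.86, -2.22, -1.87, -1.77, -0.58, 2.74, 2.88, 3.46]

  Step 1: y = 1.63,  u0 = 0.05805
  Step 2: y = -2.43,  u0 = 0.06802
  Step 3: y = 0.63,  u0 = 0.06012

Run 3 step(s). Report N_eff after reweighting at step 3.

N_eff = 8.8047

step 1: w=[0.0000, 0.0000, 0.0001, 0.0003, 0.0005, 0.0418, 0.4668, 0.3752, 0.1153]  mean=2.7326  Neff=2.6759  idx=[6, 6, 6, 6, 6, 7, 7, 7, 8]
step 2: w=[0.1628, 0.1628, 0.1628, 0.1628, 0.1628, 0.0618, 0.0618, 0.0618, 0.0008]  mean=2.7665  Neff=6.9481  idx=[0, 1, 1, 2, 3, 3, 4, 5, 7]
step 3: w=[0.1200, 0.1200, 0.1200, 0.1200, 0.1200, 0.1200, 0.1200, 0.0802, 0.0802]  mean=2.7624  Neff=8.8047  idx=[0, 1, 2, 3, 4, 5, 6, 6, 8]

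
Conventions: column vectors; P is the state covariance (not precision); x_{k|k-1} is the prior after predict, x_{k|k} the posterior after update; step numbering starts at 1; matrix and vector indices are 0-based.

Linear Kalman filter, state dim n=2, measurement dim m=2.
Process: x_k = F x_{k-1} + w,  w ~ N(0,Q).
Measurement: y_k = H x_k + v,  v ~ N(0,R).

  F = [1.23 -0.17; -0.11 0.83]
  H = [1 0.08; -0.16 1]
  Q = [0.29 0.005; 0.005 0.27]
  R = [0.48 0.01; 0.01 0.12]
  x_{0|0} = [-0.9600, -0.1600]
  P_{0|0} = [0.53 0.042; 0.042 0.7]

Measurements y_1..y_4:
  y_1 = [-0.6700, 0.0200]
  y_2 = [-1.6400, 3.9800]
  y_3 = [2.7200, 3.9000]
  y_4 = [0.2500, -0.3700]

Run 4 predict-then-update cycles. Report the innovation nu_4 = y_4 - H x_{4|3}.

step 1: x^-=[-1.1536, -0.0272]  P^-=[1.0945 -0.1218; -0.1218 0.7510]  S=[1.5598 -0.2253; -0.2253 0.9380]  K=[0.6731 -0.1549; 0.0819 0.8411]  nu=[0.4858, -0.1374]  x^+=[-0.8054, -0.1030]  P^+=[0.3184 0.0391; 0.0391 0.1080]
step 2: x^-=[-0.9731, 0.0031]  P^-=[0.7585 -0.0127; -0.0127 0.3411]  S=[1.2386 -0.0966; -0.0966 0.4846]  K=[0.5993 -0.1572; 0.0681 0.7217]  nu=[-0.6672, 3.8212]  x^+=[-1.9734, 2.7154]  P^+=[0.2835 0.0325; 0.0325 0.0925]
step 3: x^-=[-2.8889, 2.4709]  P^-=[0.7080 -0.0126; -0.0126 0.3312]  S=[1.1881 -0.0892; -0.0892 0.4734]  K=[0.5833 -0.1560; 0.0655 0.7163]  nu=[5.4113, 0.9669]  x^+=[0.1168, 3.5178]  P^+=[0.2759 0.0313; 0.0313 0.0916]
step 4: x^-=[-0.4544, 2.9069]  P^-=[0.6970 -0.0128; -0.0128 0.3307]  S=[1.1771 -0.0877; -0.0877 0.4727]  K=[0.5797 -0.1554; 0.0650 0.7161]  nu=[0.4718, -3.3496]  x^+=[0.3398, 0.5389]  P^+=[0.2742 0.0310; 0.0310 0.0915]

innov = [0.4718, -3.3496]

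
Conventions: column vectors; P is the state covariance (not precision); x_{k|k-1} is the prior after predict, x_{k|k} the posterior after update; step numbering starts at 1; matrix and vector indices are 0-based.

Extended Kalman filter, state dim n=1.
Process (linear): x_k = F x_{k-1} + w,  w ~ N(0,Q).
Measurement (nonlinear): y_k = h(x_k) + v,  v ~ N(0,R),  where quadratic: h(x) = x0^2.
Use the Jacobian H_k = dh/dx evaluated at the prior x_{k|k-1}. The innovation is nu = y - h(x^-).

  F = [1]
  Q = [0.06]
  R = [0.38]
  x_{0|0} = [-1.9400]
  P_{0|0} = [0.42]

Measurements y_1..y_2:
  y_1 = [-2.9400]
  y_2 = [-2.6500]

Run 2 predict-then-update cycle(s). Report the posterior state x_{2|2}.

x_post = [0.0365]

step 1: x^-=[-1.9400]  P^-=[0.4800]  H_jac=[-3.8800]  S=[7.6061]  K=[-0.2449]  nu=[-6.7036]  x^+=[-0.2986]  P^+=[0.0240]
step 2: x^-=[-0.2986]  P^-=[0.0840]  H_jac=[-0.5972]  S=[0.4099]  K=[-0.1223]  nu=[-2.7392]  x^+=[0.0365]  P^+=[0.0778]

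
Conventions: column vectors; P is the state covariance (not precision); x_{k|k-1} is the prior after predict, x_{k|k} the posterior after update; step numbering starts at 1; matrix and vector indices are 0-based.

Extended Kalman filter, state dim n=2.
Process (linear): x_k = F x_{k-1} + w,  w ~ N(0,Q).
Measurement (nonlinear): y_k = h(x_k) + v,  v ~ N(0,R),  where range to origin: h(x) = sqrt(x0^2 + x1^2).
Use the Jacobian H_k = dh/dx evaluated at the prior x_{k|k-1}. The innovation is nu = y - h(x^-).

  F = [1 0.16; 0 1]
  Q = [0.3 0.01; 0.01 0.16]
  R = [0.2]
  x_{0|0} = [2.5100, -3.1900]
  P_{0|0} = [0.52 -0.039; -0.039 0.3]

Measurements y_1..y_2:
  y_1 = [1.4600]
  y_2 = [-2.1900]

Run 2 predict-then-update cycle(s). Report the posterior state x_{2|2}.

x_post = [1.1604, 0.8530]

step 1: x^-=[1.9996, -3.1900]  P^-=[0.8152 0.0190; 0.0190 0.4600]  H_jac=[0.5311 -0.8473]  S=[0.7431]  K=[0.5610; -0.5109]  nu=[-2.3049]  x^+=[0.7066, -2.0124]  P^+=[0.5813 0.2320; 0.2320 0.2660]
step 2: x^-=[0.3846, -2.0124]  P^-=[0.9624 0.2846; 0.2846 0.4260]  H_jac=[0.1877 -0.9822]  S=[0.5400]  K=[-0.1830; -0.6760]  nu=[-4.2388]  x^+=[1.1604, 0.8530]  P^+=[0.9443 0.2177; 0.2177 0.1793]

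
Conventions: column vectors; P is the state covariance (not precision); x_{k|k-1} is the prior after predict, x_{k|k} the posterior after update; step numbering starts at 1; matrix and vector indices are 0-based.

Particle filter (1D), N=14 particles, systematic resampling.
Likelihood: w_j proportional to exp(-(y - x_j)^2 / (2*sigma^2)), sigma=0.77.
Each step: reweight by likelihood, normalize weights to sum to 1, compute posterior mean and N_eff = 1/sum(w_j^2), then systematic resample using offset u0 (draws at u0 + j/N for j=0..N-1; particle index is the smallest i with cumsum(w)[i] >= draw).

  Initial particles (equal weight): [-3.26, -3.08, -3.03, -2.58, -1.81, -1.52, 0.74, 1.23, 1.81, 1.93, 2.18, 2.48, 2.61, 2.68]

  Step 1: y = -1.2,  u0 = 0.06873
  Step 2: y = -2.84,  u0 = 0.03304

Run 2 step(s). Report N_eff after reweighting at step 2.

N_eff = 9.6108

step 1: w=[0.0137, 0.0249, 0.0292, 0.0986, 0.3588, 0.4505, 0.0205, 0.0034, 0.0002, 0.0001, 0.0000, 0.0000, 0.0000, 0.0000]  mean=-1.7782  Neff=2.9112  idx=[3, 3, 4, 4, 4, 4, 4, 5, 5, 5, 5, 5, 5, 7]
step 2: w=[0.1778, 0.1778, 0.0769, 0.0769, 0.0769, 0.0769, 0.0769, 0.0433, 0.0433, 0.0433, 0.0433, 0.0433, 0.0433, 0.0000]  mean=-2.0084  Neff=9.6108  idx=[0, 0, 0, 1, 1, 2, 3, 4, 5, 6, 7, 8, 10, 12]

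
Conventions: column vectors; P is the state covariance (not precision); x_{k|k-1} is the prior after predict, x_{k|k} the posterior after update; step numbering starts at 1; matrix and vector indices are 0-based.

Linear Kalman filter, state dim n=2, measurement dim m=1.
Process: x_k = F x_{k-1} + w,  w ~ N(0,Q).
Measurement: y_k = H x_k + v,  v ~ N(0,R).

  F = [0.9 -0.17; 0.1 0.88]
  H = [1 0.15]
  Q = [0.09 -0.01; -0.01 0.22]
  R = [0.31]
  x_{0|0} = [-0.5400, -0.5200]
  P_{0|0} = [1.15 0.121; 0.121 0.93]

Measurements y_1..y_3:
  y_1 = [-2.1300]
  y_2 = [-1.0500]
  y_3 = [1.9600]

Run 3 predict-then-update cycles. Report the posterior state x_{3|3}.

x_post = [0.5805, -1.5455]

step 1: x^-=[-0.3976, -0.5116]  P^-=[1.0114 0.0481; 0.0481 0.9730]  S=[1.3577]  K=[0.7502; 0.1430]  nu=[-1.6557]  x^+=[-1.6397, -0.7483]  P^+=[0.2472 -0.0975; -0.0975 0.9452]
step 2: x^-=[-1.3485, -0.8225]  P^-=[0.3474 -0.2047; -0.2047 0.9373]  S=[0.6170]  K=[0.5132; -0.1039]  nu=[0.4219]  x^+=[-1.1320, -0.8663]  P^+=[0.1849 -0.1718; -0.1718 0.9307]
step 3: x^-=[-0.8715, -0.8755]  P^-=[0.3192 -0.2657; -0.2657 0.9123]  S=[0.5700]  K=[0.4901; -0.2261]  nu=[2.9629]  x^+=[0.5805, -1.5455]  P^+=[0.1823 -0.2026; -0.2026 0.8832]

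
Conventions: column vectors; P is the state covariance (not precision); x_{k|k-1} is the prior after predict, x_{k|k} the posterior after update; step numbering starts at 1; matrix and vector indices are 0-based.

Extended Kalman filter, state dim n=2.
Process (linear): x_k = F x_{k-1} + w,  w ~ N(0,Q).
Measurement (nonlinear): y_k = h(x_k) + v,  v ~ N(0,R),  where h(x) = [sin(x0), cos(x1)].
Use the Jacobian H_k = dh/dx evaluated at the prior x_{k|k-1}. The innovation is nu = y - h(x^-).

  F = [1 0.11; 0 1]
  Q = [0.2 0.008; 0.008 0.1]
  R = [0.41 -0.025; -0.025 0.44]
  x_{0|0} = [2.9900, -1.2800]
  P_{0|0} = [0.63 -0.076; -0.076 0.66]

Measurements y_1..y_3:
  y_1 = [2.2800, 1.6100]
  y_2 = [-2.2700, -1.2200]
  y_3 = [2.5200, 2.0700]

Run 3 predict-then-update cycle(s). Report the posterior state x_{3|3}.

x_post = [2.0311, -0.2272]

step 1: x^-=[2.8492, -1.2800]  P^-=[0.8213 0.0046; 0.0046 0.7600]  H_jac=[-0.9576 0.0000; 0.0000 0.9580]  S=[1.1630 -0.0292; -0.0292 1.1375]  K=[-0.6765 -0.0135; 0.0123 0.6404]  nu=[1.9918, 1.3233]  x^+=[1.4839, -0.4081]  P^+=[0.2893 0.0115; 0.0115 0.2938]
step 2: x^-=[1.4390, -0.4081]  P^-=[0.4954 0.0518; 0.0518 0.3938]  H_jac=[0.1314 0.0000; 0.0000 0.3969]  S=[0.4186 -0.0223; -0.0223 0.5020]  K=[0.1581 0.0479; 0.0329 0.3128]  nu=[-3.2613, -2.1379]  x^+=[0.8209, -1.1841]  P^+=[0.4841 0.0432; 0.0432 0.3447]
step 3: x^-=[0.6906, -1.1841]  P^-=[0.6978 0.0891; 0.0891 0.4447]  H_jac=[0.7708 0.0000; 0.0000 0.9262]  S=[0.8246 0.0386; 0.0386 0.8214]  K=[0.6490 0.0700; 0.0600 0.4986]  nu=[1.8830, 1.6929]  x^+=[2.0311, -0.2272]  P^+=[0.3429 0.0157; 0.0157 0.2352]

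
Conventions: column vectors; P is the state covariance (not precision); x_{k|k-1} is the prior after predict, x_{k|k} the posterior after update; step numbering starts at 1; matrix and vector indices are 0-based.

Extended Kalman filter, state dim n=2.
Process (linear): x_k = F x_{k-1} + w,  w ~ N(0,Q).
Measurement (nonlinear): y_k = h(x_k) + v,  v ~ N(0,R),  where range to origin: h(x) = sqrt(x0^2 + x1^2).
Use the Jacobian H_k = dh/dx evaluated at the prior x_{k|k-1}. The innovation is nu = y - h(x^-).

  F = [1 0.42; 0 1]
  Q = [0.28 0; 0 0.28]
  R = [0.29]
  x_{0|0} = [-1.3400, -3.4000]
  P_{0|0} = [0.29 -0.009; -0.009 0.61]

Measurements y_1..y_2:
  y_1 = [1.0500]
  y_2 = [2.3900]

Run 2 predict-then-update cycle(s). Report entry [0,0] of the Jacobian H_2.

H_jac[0,0] = -0.8094

step 1: x^-=[-2.7680, -3.4000]  P^-=[0.6700 0.2472; 0.2472 0.8900]  H_jac=[-0.6313 -0.7755]  S=[1.3344]  K=[-0.4607; -0.6342]  nu=[-3.3343]  x^+=[-1.2319, -1.2854]  P^+=[0.3868 -0.1427; -0.1427 0.3533]
step 2: x^-=[-1.7718, -1.2854]  P^-=[0.6093 0.0057; 0.0057 0.6333]  H_jac=[-0.8094 -0.5872]  S=[0.9130]  K=[-0.5439; -0.4124]  nu=[0.2010]  x^+=[-1.8811, -1.3683]  P^+=[0.3393 -0.1991; -0.1991 0.4780]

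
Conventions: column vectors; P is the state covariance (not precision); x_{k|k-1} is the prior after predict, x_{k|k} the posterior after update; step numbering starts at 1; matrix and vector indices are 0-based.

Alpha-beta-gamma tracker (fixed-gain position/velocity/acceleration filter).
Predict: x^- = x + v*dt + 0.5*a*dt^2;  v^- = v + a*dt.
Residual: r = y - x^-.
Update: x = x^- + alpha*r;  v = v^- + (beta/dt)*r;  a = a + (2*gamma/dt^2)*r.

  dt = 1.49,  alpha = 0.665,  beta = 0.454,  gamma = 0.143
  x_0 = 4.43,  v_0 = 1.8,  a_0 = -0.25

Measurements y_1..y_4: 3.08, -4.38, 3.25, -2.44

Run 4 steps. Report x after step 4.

step 1: x_pred=6.8345  r=-3.7545  x^+=4.3378  v^+=0.2835  a^+=-0.7337
step 2: x_pred=3.9458  r=-8.3258  x^+=-1.5909  v^+=-3.3465  a^+=-1.8062
step 3: x_pred=-8.5821  r=11.8321  x^+=-0.7138  v^+=-2.4325  a^+=-0.2820
step 4: x_pred=-4.6512  r=2.2112  x^+=-3.1808  v^+=-2.1789  a^+=0.0029

x_post = -3.1808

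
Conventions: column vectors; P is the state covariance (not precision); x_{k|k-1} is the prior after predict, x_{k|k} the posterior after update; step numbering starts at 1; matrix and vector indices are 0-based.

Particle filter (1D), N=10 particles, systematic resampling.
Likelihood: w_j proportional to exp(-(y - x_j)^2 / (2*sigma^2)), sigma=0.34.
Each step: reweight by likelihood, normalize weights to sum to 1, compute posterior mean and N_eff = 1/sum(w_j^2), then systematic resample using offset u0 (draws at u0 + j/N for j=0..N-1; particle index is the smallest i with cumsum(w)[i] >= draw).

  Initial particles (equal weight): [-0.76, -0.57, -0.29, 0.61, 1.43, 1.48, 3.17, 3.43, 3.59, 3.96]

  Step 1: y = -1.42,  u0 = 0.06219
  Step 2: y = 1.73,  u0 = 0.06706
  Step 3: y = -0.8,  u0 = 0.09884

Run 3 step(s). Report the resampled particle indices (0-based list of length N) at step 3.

resampled_idx = [0, 1, 2, 3, 4, 5, 6, 7, 8, 9]

step 1: w=[0.7602, 0.2198, 0.0200, 0.0000, 0.0000, 0.0000, 0.0000, 0.0000, 0.0000, 0.0000]  mean=-0.7088  Neff=1.5958  idx=[0, 0, 0, 0, 0, 0, 0, 1, 1, 1]
step 2: w=[0.0062, 0.0062, 0.0062, 0.0062, 0.0062, 0.0062, 0.0062, 0.3188, 0.3188, 0.3188]  mean=-0.5783  Neff=3.2766  idx=[7, 7, 7, 8, 8, 8, 8, 9, 9, 9]
step 3: w=[0.1000, 0.1000, 0.1000, 0.1000, 0.1000, 0.1000, 0.1000, 0.1000, 0.1000, 0.1000]  mean=-0.5700  Neff=10.0000  idx=[0, 1, 2, 3, 4, 5, 6, 7, 8, 9]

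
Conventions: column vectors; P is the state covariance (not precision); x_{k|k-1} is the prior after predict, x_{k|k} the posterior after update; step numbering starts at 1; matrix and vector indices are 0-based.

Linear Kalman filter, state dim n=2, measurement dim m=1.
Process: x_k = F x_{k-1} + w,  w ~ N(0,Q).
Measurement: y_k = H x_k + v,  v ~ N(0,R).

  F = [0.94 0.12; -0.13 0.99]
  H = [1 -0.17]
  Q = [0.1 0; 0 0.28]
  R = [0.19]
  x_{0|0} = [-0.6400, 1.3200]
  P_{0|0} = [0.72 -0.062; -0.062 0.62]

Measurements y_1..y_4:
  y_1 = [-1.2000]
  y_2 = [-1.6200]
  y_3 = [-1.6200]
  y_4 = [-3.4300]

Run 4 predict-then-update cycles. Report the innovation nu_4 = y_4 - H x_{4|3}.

step 1: x^-=[-0.4432, 1.3900]  P^-=[0.7311 -0.0711; -0.0711 0.9158]  S=[0.9718]  K=[0.7648; -0.2333]  nu=[-0.5205]  x^+=[-0.8413, 1.5114]  P^+=[0.1627 0.1024; 0.1024 0.8629]
step 2: x^-=[-0.6094, 1.6057]  P^-=[0.2793 0.1763; 0.1763 1.1021]  S=[0.4412]  K=[0.5651; -0.0251]  nu=[-0.7376]  x^+=[-1.0262, 1.6242]  P^+=[0.1384 0.1825; 0.1825 1.1018]
step 3: x^-=[-0.7698, 1.7414]  P^-=[0.2793 0.2810; 0.2810 1.3153]  S=[0.4118]  K=[0.5623; 0.1394]  nu=[-0.5542]  x^+=[-1.0814, 1.6641]  P^+=[0.1491 0.2487; 0.2487 1.3073]
step 4: x^-=[-0.8168, 1.7881]  P^-=[0.3067 0.3647; 0.3647 1.4997]  S=[0.4161]  K=[0.5882; 0.2637]  nu=[-2.3092]  x^+=[-2.1750, 1.1792]  P^+=[0.1628 0.3001; 0.3001 1.4708]

innov = [-2.3092]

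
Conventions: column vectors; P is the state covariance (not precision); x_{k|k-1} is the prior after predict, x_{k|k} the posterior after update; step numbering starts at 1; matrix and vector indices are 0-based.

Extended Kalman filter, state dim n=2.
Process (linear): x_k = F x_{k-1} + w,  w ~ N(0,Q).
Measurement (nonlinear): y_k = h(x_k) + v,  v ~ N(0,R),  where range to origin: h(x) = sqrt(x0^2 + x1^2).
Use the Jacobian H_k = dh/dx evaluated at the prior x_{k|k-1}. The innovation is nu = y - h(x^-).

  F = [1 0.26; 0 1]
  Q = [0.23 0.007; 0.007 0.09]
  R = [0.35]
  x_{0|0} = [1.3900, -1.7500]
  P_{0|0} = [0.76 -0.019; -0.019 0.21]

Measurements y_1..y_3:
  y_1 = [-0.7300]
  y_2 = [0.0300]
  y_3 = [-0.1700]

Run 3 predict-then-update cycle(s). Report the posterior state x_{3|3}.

x_post = [0.0444, -0.2203]

step 1: x^-=[0.9350, -1.7500]  P^-=[0.9943 0.0426; 0.0426 0.3000]  H_jac=[0.4712 -0.8820]  S=[0.7688]  K=[0.5606; -0.3181]  nu=[-2.7141]  x^+=[-0.5866, -0.8867]  P^+=[0.7527 0.1797; 0.1797 0.2222]
step 2: x^-=[-0.8171, -0.8867]  P^-=[1.0912 0.2445; 0.2445 0.3122]  H_jac=[-0.6777 -0.7354]  S=[1.2636]  K=[-0.7275; -0.3128]  nu=[-1.1758]  x^+=[0.0382, -0.5189]  P^+=[0.4225 -0.0431; -0.0431 0.1886]
step 3: x^-=[-0.0967, -0.5189]  P^-=[0.6428 0.0130; 0.0130 0.2786]  H_jac=[-0.1832 -0.9831]  S=[0.6455]  K=[-0.2022; -0.4280]  nu=[-0.6978]  x^+=[0.0444, -0.2203]  P^+=[0.6164 -0.0429; -0.0429 0.1604]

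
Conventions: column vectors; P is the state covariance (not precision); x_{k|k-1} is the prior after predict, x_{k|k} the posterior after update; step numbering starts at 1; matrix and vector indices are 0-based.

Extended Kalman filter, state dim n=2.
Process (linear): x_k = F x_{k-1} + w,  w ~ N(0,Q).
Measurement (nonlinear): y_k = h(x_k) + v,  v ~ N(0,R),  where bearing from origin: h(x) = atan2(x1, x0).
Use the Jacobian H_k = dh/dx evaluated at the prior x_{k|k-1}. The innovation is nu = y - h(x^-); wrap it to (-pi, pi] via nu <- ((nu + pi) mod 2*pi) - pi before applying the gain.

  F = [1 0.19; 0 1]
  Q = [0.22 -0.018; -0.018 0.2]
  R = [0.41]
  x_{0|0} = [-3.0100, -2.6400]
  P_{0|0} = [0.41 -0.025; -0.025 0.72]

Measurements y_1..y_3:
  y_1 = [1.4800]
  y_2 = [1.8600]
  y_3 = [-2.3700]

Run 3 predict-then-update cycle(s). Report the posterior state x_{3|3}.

step 1: x^-=[-3.5116, -2.6400]  P^-=[0.6465 0.0938; 0.0938 0.9200]  H_jac=[0.1368 -0.1819]  S=[0.4479]  K=[0.1593; -0.3451]  nu=[-2.3062]  x^+=[-3.8791, -1.8442]  P^+=[0.6351 0.1184; 0.1184 0.8667]
step 2: x^-=[-4.2295, -1.8442]  P^-=[0.9314 0.2651; 0.2651 1.0667]  H_jac=[0.0866 -0.1987]  S=[0.4500]  K=[0.0623; -0.4199]  nu=[-1.6928]  x^+=[-4.3349, -1.1333]  P^+=[0.9297 0.2769; 0.2769 0.9873]
step 3: x^-=[-4.5502, -1.1333]  P^-=[1.2905 0.4464; 0.4464 1.1873]  H_jac=[0.0515 -0.2069]  S=[0.4547]  K=[-0.0569; -0.4897]  nu=[0.5275]  x^+=[-4.5802, -1.3916]  P^+=[1.2890 0.4338; 0.4338 1.0783]

x_post = [-4.5802, -1.3916]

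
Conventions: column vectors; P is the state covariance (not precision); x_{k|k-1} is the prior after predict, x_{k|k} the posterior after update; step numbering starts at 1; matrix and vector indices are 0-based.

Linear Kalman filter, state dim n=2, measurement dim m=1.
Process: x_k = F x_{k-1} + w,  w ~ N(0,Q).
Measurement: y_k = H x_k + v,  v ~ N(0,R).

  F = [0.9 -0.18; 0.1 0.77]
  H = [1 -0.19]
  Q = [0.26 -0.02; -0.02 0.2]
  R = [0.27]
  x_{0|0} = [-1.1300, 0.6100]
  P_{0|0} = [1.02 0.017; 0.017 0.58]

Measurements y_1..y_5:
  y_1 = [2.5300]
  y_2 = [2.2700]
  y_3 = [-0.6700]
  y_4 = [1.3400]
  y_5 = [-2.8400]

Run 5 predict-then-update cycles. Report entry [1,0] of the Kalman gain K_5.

K[1,0] = -0.1988

step 1: x^-=[-1.1268, 0.3567]  P^-=[1.0995 0.0029; 0.0029 0.5567]  S=[1.3885]  K=[0.7915; -0.0741]  nu=[3.7246]  x^+=[1.8211, 0.0807]  P^+=[0.2297 0.0843; 0.0843 0.5491]
step 2: x^-=[1.6244, 0.2443]  P^-=[0.4365 -0.0185; -0.0185 0.5408]  S=[0.7331]  K=[0.6003; -0.1654]  nu=[0.6920]  x^+=[2.0398, 0.1298]  P^+=[0.1724 0.0543; 0.0543 0.5208]
step 3: x^-=[1.8125, 0.3039]  P^-=[0.3989 -0.0400; -0.0400 0.5188]  S=[0.7029]  K=[0.5784; -0.1972]  nu=[-2.4247]  x^+=[0.4100, 0.7821]  P^+=[0.1638 0.0401; 0.0401 0.4915]
step 4: x^-=[0.2283, 0.6432]  P^-=[0.3956 -0.0463; -0.0463 0.4992]  S=[0.7012]  K=[0.5767; -0.2013]  nu=[1.2339]  x^+=[0.9399, 0.3948]  P^+=[0.1624 0.0351; 0.0351 0.4708]
step 5: x^-=[0.7748, 0.3980]  P^-=[0.3954 -0.0469; -0.0469 0.4862]  S=[0.7008]  K=[0.5770; -0.1988]  nu=[-3.5392]  x^+=[-1.2671, 1.1016]  P^+=[0.1621 0.0334; 0.0334 0.4585]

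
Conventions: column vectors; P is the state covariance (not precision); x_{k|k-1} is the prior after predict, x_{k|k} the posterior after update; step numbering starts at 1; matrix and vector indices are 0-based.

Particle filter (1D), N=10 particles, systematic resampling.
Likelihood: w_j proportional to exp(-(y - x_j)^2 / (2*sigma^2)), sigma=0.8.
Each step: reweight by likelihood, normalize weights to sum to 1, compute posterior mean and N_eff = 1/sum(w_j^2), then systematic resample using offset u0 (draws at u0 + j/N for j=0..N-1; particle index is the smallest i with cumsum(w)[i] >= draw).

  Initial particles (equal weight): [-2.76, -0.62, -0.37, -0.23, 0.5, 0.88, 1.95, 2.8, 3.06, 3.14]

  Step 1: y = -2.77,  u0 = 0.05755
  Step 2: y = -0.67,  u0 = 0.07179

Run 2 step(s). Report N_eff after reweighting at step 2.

step 1: w=[0.9571, 0.0259, 0.0106, 0.0062, 0.0002, 0.0000, 0.0000, 0.0000, 0.0000, 0.0000]  mean=-2.6627  Neff=1.0908  idx=[0, 0, 0, 0, 0, 0, 0, 0, 0, 1]
step 2: w=[0.0255, 0.0255, 0.0255, 0.0255, 0.0255, 0.0255, 0.0255, 0.0255, 0.0255, 0.7709]  mean=-1.1103  Neff=1.6663  idx=[2, 6, 9, 9, 9, 9, 9, 9, 9, 9]

N_eff = 1.6663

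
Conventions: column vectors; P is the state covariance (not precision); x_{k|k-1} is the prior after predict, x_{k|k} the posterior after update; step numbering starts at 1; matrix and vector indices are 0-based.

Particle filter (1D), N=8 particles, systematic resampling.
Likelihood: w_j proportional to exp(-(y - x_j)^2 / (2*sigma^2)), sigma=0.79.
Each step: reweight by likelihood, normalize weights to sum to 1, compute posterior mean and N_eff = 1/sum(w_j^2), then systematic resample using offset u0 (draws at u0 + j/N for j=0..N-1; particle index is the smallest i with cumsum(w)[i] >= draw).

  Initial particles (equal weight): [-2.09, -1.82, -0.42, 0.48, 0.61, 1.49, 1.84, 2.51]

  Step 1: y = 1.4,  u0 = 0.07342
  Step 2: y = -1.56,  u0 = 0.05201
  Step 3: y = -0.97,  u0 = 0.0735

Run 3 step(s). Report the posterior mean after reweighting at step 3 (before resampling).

step 1: w=[0.0000, 0.0001, 0.0207, 0.1490, 0.1780, 0.2916, 0.2513, 0.1094]  mean=1.3427  Neff=4.6631  idx=[3, 4, 4, 5, 5, 6, 6, 7]
step 2: w=[0.4296, 0.2771, 0.2771, 0.0070, 0.0070, 0.0011, 0.0011, 0.0000]  mean=0.5693  Neff=2.9571  idx=[0, 0, 0, 0, 1, 1, 2, 2]
step 3: w=[0.1446, 0.1446, 0.1446, 0.1446, 0.1054, 0.1054, 0.1054, 0.1054]  mean=0.5348  Neff=7.8088  idx=[0, 1, 2, 3, 3, 5, 6, 7]

post_mean = 0.5348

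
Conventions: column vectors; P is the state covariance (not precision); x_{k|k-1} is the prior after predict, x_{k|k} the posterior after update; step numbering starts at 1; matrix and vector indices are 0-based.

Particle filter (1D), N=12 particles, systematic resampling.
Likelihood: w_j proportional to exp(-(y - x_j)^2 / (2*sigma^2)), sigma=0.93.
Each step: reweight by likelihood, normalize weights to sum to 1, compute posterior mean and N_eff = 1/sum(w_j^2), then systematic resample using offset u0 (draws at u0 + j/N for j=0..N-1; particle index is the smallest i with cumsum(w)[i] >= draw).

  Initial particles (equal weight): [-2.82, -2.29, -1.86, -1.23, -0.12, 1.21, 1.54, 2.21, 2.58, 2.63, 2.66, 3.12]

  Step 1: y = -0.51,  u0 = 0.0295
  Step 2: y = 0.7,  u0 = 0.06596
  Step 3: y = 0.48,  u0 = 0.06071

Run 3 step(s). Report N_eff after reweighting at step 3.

N_eff = 11.3934

step 1: w=[0.0183, 0.0639, 0.1392, 0.2958, 0.3656, 0.0722, 0.0352, 0.0055, 0.0016, 0.0013, 0.0012, 0.0002]  mean=-0.6993  Neff=3.9771  idx=[1, 2, 2, 3, 3, 3, 4, 4, 4, 4, 4, 5]
step 2: w=[0.0012, 0.0049, 0.0049, 0.0250, 0.0250, 0.0250, 0.1458, 0.1458, 0.1458, 0.1458, 0.1458, 0.1851]  mean=0.0234  Neff=7.0187  idx=[5, 6, 7, 7, 8, 8, 9, 9, 10, 11, 11, 11]
step 3: w=[0.0208, 0.0914, 0.0914, 0.0914, 0.0914, 0.0914, 0.0914, 0.0914, 0.0914, 0.0827, 0.0827, 0.0827]  mean=0.1869  Neff=11.3934  idx=[1, 2, 3, 4, 5, 5, 6, 7, 8, 9, 10, 11]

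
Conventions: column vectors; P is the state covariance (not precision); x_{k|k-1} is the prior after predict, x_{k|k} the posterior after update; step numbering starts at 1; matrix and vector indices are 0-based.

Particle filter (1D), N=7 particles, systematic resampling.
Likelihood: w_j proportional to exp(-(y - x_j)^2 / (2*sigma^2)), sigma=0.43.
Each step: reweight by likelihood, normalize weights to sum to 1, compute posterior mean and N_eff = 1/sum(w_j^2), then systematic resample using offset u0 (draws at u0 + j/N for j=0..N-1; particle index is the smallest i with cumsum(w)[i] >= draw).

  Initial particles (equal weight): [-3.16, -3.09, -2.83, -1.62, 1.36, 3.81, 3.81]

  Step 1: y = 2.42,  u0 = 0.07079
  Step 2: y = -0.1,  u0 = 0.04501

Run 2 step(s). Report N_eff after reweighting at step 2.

N_eff = 6.0000

step 1: w=[0.0000, 0.0000, 0.0000, 0.0000, 0.8166, 0.0917, 0.0917]  mean=1.8094  Neff=1.4629  idx=[4, 4, 4, 4, 4, 4, 6]
step 2: w=[0.1667, 0.1667, 0.1667, 0.1667, 0.1667, 0.1667, 0.0000]  mean=1.3600  Neff=6.0000  idx=[0, 1, 1, 2, 3, 4, 5]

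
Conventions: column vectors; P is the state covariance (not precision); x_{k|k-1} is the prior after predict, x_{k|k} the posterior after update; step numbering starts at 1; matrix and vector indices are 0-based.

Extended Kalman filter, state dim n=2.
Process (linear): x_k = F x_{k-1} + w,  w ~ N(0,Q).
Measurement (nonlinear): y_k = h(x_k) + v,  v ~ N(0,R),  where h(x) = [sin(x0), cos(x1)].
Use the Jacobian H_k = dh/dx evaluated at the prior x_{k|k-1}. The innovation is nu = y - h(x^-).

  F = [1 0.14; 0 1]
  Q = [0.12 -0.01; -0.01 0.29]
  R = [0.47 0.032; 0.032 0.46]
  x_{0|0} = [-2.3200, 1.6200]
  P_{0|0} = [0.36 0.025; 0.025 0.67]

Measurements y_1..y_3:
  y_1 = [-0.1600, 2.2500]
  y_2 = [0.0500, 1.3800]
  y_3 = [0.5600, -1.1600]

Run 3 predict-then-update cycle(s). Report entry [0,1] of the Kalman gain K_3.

K[0,1] = 0.0350

step 1: x^-=[-2.0932, 1.6200]  P^-=[0.5001 0.1088; 0.1088 0.9600]  H_jac=[-0.4990 0.0000; 0.0000 -0.9988]  S=[0.5945 0.0862; 0.0862 1.4177]  K=[-0.4123 -0.0516; 0.0068 -0.6768]  nu=[0.7066, 2.2992]  x^+=[-2.5031, 0.0688]  P^+=[0.3916 0.0370; 0.0370 0.3115]
step 2: x^-=[-2.4935, 0.0688]  P^-=[0.5281 0.0706; 0.0706 0.6015]  H_jac=[-0.7972 0.0000; 0.0000 -0.0688]  S=[0.8056 0.0359; 0.0359 0.4628]  K=[-0.5239 0.0301; -0.0661 -0.0843]  nu=[0.6537, 0.3824]  x^+=[-2.8244, -0.0066]  P^+=[0.3077 0.0423; 0.0423 0.5943]
step 3: x^-=[-2.8254, -0.0066]  P^-=[0.4512 0.1155; 0.1155 0.8843]  H_jac=[-0.9504 0.0000; 0.0000 0.0066]  S=[0.8775 0.0313; 0.0313 0.4600]  K=[-0.4899 0.0350; -0.1259 0.0212]  nu=[0.8710, -2.1600]  x^+=[-3.3276, -0.1620]  P^+=[0.2411 0.0615; 0.0615 0.8703]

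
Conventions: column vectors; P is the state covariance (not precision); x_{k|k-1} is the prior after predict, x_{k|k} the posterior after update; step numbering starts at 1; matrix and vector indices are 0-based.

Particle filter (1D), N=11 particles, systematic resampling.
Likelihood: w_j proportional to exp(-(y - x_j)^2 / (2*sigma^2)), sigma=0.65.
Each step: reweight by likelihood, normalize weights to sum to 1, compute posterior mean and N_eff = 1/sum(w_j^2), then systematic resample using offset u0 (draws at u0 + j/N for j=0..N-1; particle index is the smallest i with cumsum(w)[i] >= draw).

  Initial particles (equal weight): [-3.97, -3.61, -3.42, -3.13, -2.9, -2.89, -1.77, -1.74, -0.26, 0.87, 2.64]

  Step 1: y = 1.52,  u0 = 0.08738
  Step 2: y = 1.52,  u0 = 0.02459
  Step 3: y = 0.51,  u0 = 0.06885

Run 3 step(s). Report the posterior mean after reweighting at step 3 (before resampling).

post_mean = 0.8710

step 1: w=[0.0000, 0.0000, 0.0000, 0.0000, 0.0000, 0.0000, 0.0000, 0.0000, 0.0275, 0.7080, 0.2645]  mean=1.3072  Neff=1.7483  idx=[9, 9, 9, 9, 9, 9, 9, 9, 10, 10, 10]
step 2: w=[0.1096, 0.1096, 0.1096, 0.1096, 0.1096, 0.1096, 0.1096, 0.1096, 0.0410, 0.0410, 0.0410]  mean=1.0875  Neff=9.8815  idx=[0, 1, 1, 2, 3, 4, 5, 6, 6, 7, 9]
step 3: w=[0.0999, 0.0999, 0.0999, 0.0999, 0.0999, 0.0999, 0.0999, 0.0999, 0.0999, 0.0999, 0.0005]  mean=0.8710  Neff=10.0108  idx=[0, 1, 2, 3, 4, 5, 6, 7, 7, 8, 9]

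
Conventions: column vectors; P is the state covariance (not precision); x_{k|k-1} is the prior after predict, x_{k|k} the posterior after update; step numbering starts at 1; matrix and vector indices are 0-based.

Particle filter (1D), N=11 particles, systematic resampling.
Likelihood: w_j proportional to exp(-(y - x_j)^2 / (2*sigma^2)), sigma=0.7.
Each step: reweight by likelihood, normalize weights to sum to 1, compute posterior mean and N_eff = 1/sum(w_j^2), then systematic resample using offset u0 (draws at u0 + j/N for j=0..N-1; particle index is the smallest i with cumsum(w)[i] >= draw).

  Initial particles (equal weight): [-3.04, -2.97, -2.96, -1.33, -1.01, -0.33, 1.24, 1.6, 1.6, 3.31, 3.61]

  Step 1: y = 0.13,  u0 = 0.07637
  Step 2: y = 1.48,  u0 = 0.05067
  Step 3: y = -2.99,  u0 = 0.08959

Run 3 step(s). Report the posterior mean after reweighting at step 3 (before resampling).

step 1: w=[0.0000, 0.0000, 0.0000, 0.0672, 0.1571, 0.4768, 0.1683, 0.0652, 0.0652, 0.0000, 0.0000]  mean=0.0118  Neff=3.4086  idx=[4, 4, 5, 5, 5, 5, 5, 6, 6, 7, 8]
step 2: w=[0.0004, 0.0004, 0.0088, 0.0088, 0.0088, 0.0088, 0.0088, 0.2336, 0.2336, 0.2441, 0.2441]  mean=1.3451  Neff=4.3731  idx=[7, 7, 7, 8, 8, 8, 9, 9, 10, 10, 10]
step 3: w=[0.1614, 0.1614, 0.1614, 0.1614, 0.1614, 0.1614, 0.0063, 0.0063, 0.0063, 0.0063, 0.0063]  mean=1.2514  Neff=6.3899  idx=[0, 1, 1, 2, 2, 3, 3, 4, 5, 5, 10]

post_mean = 1.2514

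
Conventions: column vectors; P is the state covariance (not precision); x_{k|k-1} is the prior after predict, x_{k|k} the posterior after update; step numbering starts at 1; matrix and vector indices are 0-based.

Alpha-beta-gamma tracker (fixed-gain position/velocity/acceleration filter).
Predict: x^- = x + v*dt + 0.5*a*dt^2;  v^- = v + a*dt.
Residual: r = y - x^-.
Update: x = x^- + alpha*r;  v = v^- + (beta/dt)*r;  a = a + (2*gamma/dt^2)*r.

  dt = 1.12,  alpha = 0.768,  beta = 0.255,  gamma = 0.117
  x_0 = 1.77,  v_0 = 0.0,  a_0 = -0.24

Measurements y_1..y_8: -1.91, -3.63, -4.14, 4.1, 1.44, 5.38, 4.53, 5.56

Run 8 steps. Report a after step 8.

a_post = -0.1535

step 1: x_pred=1.6195  r=-3.5295  x^+=-1.0912  v^+=-1.0724  a^+=-0.8984
step 2: x_pred=-2.8557  r=-0.7743  x^+=-3.4504  v^+=-2.2549  a^+=-1.0428
step 3: x_pred=-6.6299  r=2.4899  x^+=-4.7177  v^+=-2.8560  a^+=-0.5784
step 4: x_pred=-8.2791  r=12.3791  x^+=1.2281  v^+=-0.6853  a^+=1.7309
step 5: x_pred=1.5461  r=-0.1061  x^+=1.4646  v^+=1.2291  a^+=1.7111
step 6: x_pred=3.9144  r=1.4656  x^+=5.0400  v^+=3.4792  a^+=1.9845
step 7: x_pred=10.1814  r=-5.6514  x^+=5.8411  v^+=4.4151  a^+=0.9302
step 8: x_pred=11.3695  r=-5.8095  x^+=6.9078  v^+=4.1343  a^+=-0.1535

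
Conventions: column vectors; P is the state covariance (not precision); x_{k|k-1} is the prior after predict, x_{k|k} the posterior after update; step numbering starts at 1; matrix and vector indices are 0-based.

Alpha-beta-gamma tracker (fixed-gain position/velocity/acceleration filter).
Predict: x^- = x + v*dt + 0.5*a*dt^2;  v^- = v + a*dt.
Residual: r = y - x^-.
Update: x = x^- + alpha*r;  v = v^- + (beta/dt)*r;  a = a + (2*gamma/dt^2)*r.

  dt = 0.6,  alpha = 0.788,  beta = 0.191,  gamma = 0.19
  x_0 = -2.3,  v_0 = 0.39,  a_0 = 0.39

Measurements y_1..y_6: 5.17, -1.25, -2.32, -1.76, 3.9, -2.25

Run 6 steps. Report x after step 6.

step 1: x_pred=-1.9958  r=7.1658  x^+=3.6509  v^+=2.9051  a^+=7.9539
step 2: x_pred=6.8256  r=-8.0756  x^+=0.4620  v^+=5.1067  a^+=-0.5704
step 3: x_pred=3.4234  r=-5.7434  x^+=-1.1024  v^+=2.9362  a^+=-6.6328
step 4: x_pred=-0.5346  r=-1.2254  x^+=-1.5002  v^+=-1.4336  a^+=-7.9263
step 5: x_pred=-3.7871  r=7.6871  x^+=2.2703  v^+=-3.7423  a^+=0.1879
step 6: x_pred=0.0588  r=-2.3088  x^+=-1.7605  v^+=-4.3646  a^+=-2.2491

x_post = -1.7605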